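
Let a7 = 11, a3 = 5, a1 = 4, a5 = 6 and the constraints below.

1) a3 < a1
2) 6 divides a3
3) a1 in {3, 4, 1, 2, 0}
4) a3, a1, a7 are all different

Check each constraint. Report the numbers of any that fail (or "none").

Constraints 1 and 2 are violated.

1) a3 = 5, a1 = 4; 5 ≥ 4 (want <)  fails
2) 5 = 6*0 + 5, so 6 does not divide 5  fails
3) a1 = 4 is in {3, 4, 1, 2, 0}  holds
4) values 5, 4, 11 are pairwise distinct  holds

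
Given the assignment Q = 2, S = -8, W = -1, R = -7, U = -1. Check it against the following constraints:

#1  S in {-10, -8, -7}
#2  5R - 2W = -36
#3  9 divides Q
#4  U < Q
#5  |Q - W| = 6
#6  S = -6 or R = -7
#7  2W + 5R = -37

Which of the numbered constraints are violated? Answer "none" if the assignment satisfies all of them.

#1 S = -8 is in {-10, -8, -7}  true
#2 5R - 2W = 5(-7) - 2(-1) = -33, not -36  false
#3 2 = 9*0 + 2, so 9 does not divide 2  false
#4 U = -1, Q = 2; -1 < 2  true
#5 |2 - (-1)| = 3, not 6  false
#6 S = -8 ≠ -6, but R = -7 = -7 (second disjunct)  true
#7 2W + 5R = 2(-1) + 5(-7) = -37  true

Violated: 2, 3, and 5.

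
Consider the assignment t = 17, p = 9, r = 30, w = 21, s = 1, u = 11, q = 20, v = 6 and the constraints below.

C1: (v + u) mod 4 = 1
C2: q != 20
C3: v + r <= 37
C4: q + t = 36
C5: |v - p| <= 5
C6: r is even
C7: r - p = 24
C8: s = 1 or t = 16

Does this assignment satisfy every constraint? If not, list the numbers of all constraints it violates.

No — constraints 2, 4, 7 are not satisfied.

C1: v + u = 17; 17 mod 4 = 1  true
C2: q = 20, but 20 is required to differ  false
C3: v + r = 6 + 30 = 36; 36 ≤ 37  true
C4: q + t = 20 + 17 = 37, not 36  false
C5: |6 - 9| = 3; 3 ≤ 5  true
C6: r = 30 is even  true
C7: r - p = 30 - 9 = 21, not 24  false
C8: s = 1 = 1 (first disjunct)  true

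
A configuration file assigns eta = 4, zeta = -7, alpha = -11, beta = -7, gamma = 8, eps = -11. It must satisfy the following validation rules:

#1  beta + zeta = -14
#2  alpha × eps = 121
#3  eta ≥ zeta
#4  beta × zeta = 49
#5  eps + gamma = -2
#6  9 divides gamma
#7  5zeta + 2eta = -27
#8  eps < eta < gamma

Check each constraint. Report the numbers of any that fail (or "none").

The assignment fails constraints 5 and 6.

#1 beta + zeta = -7 + (-7) = -14  holds
#2 alpha × eps = -11 × (-11) = 121  holds
#3 eta = 4, zeta = -7; 4 ≥ -7  holds
#4 beta × zeta = -7 × (-7) = 49  holds
#5 eps + gamma = -11 + 8 = -3, not -2  fails
#6 8 = 9×0 + 8, so 9 does not divide 8  fails
#7 5zeta + 2eta = 5(-7) + 2(4) = -27  holds
#8 values -11 < 4 < 8  holds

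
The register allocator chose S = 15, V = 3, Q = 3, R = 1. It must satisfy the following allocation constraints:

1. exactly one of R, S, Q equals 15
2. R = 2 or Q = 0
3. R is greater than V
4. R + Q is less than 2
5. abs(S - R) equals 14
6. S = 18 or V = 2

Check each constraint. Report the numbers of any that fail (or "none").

1. R=1, S=15, Q=3; 1 of them equals 15 — satisfied.
2. R = 1 ≠ 2 and Q = 3 ≠ 0; both disjuncts false — violated.
3. R = 1, V = 3; 1 ≤ 3 (want >) — violated.
4. R + Q = 1 + 3 = 4; 4 ≥ 2, bound 2 not met — violated.
5. abs(15 - 1) = 14 — satisfied.
6. S = 15 ≠ 18 and V = 3 ≠ 2; both disjuncts false — violated.

Constraints 2, 3, 4, and 6 are violated.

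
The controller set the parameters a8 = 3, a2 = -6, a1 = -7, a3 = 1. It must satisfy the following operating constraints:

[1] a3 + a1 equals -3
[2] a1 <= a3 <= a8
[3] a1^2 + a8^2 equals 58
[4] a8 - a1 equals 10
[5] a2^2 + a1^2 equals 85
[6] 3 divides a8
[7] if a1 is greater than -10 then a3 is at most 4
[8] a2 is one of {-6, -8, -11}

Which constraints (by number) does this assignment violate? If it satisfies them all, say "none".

[1] a3 + a1 = 1 + (-7) = -6, not -3 — does not hold.
[2] values -7 <= 1 <= 3 — holds.
[3] a1^2 + a8^2 = (-7)^2 + 3^2 = 49 + 9 = 58 — holds.
[4] a8 - a1 = 3 - (-7) = 10 — holds.
[5] a2^2 + a1^2 = (-6)^2 + (-7)^2 = 36 + 49 = 85 — holds.
[6] 3 / 3 = 1, so 3 divides 3 — holds.
[7] a1 = -7 > -10, so we need a3 ≤ 4; a3 = 1 ≤ 4 — holds.
[8] a2 = -6 is in {-6, -8, -11} — holds.

No — constraint 1 is not satisfied.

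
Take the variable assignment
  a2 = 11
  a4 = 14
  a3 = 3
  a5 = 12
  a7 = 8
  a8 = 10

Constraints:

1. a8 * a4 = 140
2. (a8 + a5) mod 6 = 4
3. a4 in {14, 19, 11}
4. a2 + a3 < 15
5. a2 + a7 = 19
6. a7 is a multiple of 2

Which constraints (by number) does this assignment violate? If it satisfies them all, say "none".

Yes — all constraints hold.

1. a8 * a4 = 10 * 14 = 140  yes
2. a8 + a5 = 22; 22 mod 6 = 4  yes
3. a4 = 14 is in {14, 19, 11}  yes
4. a2 + a3 = 11 + 3 = 14; 14 < 15  yes
5. a2 + a7 = 11 + 8 = 19  yes
6. 8 / 2 = 4, so 2 divides 8  yes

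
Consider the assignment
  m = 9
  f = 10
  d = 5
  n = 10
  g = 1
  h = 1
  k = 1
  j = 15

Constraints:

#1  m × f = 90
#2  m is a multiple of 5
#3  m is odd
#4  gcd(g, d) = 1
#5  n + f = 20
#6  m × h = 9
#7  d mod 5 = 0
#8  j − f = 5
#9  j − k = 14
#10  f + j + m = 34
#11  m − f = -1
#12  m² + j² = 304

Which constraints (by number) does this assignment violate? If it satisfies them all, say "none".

#1 m × f = 9 × 10 = 90 — holds.
#2 9 = 5×1 + 4, so 5 does not divide 9 — fails.
#3 m = 9 is odd — holds.
#4 gcd(1, 5) = 1 — holds.
#5 n + f = 10 + 10 = 20 — holds.
#6 m × h = 9 × 1 = 9 — holds.
#7 5 mod 5 = 0 — holds.
#8 j − f = 15 − 10 = 5 — holds.
#9 j − k = 15 − 1 = 14 — holds.
#10 f + j + m = 10 + 15 + 9 = 34 — holds.
#11 m − f = 9 − 10 = -1 — holds.
#12 m² + j² = 9² + 15² = 81 + 225 = 306, not 304 — fails.

The assignment fails constraints 2, 12.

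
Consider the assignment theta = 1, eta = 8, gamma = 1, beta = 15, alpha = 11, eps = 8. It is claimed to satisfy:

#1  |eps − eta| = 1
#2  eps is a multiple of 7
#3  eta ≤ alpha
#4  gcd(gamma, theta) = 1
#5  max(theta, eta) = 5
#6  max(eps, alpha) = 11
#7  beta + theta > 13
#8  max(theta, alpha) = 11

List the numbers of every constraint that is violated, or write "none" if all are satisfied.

#1 |8 − 8| = 0, not 1  ✗
#2 8 = 7×1 + 1, so 7 does not divide 8  ✗
#3 eta = 8, alpha = 11; 8 ≤ 11  ✓
#4 gcd(1, 1) = 1  ✓
#5 max(1, 8) = 8, not 5  ✗
#6 max(8, 11) = 11  ✓
#7 beta + theta = 15 + 1 = 16; 16 > 13  ✓
#8 max(1, 11) = 11  ✓

Violated: 1, 2, 5.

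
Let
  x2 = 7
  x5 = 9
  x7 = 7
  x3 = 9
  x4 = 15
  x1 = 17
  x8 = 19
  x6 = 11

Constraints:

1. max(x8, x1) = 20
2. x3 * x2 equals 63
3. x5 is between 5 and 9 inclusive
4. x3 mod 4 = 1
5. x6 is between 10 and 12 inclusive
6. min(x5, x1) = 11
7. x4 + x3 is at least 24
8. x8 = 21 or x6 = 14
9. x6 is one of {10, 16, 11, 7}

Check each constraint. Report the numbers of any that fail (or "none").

1. max(19, 17) = 19, not 20  false
2. x3 * x2 = 9 * 7 = 63  true
3. x5 = 9 lies in [5, 9]  true
4. 9 mod 4 = 1  true
5. x6 = 11 lies in [10, 12]  true
6. min(9, 17) = 9, not 11  false
7. x4 + x3 = 15 + 9 = 24; 24 ≥ 24  true
8. x8 = 19 ≠ 21 and x6 = 11 ≠ 14; both disjuncts false  false
9. x6 = 11 is in {10, 16, 11, 7}  true

Constraints 1, 6, and 8 do not hold.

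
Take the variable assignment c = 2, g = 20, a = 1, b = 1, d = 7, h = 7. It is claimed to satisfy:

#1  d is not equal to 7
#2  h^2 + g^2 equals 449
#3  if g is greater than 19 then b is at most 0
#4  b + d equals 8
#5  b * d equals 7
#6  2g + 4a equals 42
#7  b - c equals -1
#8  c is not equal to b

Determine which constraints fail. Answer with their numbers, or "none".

#1 d = 7, but 7 is required to differ — does not hold.
#2 h^2 + g^2 = 7^2 + 20^2 = 49 + 400 = 449 — holds.
#3 g = 20 > 19, so we need b ≤ 0; but b = 1 > 0 — does not hold.
#4 b + d = 1 + 7 = 8 — holds.
#5 b * d = 1 * 7 = 7 — holds.
#6 2g + 4a = 2(20) + 4(1) = 44, not 42 — does not hold.
#7 b - c = 1 - 2 = -1 — holds.
#8 c = 2, b = 1; distinct — holds.

Constraints 1, 3, 6 are violated.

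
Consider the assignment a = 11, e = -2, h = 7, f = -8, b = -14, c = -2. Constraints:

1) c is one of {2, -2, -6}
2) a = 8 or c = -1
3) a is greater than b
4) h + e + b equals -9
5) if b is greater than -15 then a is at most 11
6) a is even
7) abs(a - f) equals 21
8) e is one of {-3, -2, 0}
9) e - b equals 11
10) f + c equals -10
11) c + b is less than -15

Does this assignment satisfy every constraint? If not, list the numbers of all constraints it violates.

Violated: 2, 6, 7, and 9.

1) c = -2 is in {2, -2, -6} — holds.
2) a = 11 ≠ 8 and c = -2 ≠ -1; both disjuncts false — fails.
3) a = 11, b = -14; 11 > -14 — holds.
4) h + e + b = 7 + (-2) + (-14) = -9 — holds.
5) b = -14 > -15, so we need a ≤ 11; a = 11 ≤ 11 — holds.
6) a = 11 is odd — fails.
7) abs(11 - (-8)) = 19, not 21 — fails.
8) e = -2 is in {-3, -2, 0} — holds.
9) e - b = -2 - (-14) = 12, not 11 — fails.
10) f + c = -8 + (-2) = -10 — holds.
11) c + b = -2 + (-14) = -16; -16 < -15 — holds.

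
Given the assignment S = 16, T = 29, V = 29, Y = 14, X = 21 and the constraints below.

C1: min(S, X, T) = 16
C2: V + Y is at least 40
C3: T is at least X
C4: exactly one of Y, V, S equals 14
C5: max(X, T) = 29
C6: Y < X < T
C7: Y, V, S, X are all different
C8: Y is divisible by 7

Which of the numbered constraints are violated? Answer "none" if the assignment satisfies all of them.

No violations.

C1: min(16, 21, 29) = 16 — OK.
C2: V + Y = 29 + 14 = 43; 43 ≥ 40 — OK.
C3: T = 29, X = 21; 29 ≥ 21 — OK.
C4: Y=14, V=29, S=16; 1 of them equals 14 — OK.
C5: max(21, 29) = 29 — OK.
C6: values 14 < 21 < 29 — OK.
C7: values 14, 29, 16, 21 are pairwise distinct — OK.
C8: 14 / 7 = 2, so 7 divides 14 — OK.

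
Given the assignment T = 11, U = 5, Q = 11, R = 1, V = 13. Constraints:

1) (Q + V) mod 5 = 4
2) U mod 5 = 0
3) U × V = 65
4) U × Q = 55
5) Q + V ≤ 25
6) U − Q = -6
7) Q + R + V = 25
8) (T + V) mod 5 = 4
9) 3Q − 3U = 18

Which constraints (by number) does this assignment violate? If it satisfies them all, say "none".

The assignment satisfies every constraint.

1) Q + V = 24; 24 mod 5 = 4  ✓
2) 5 mod 5 = 0  ✓
3) U × V = 5 × 13 = 65  ✓
4) U × Q = 5 × 11 = 55  ✓
5) Q + V = 11 + 13 = 24; 24 ≤ 25  ✓
6) U − Q = 5 − 11 = -6  ✓
7) Q + R + V = 11 + 1 + 13 = 25  ✓
8) T + V = 24; 24 mod 5 = 4  ✓
9) 3Q − 3U = 3(11) − 3(5) = 18  ✓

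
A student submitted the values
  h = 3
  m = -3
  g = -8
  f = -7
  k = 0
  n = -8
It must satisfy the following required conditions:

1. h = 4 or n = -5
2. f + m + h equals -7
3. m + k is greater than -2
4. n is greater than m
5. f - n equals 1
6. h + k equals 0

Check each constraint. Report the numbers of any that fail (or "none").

Violated: 1, 3, 4, 6.

1. h = 3 ≠ 4 and n = -8 ≠ -5; both disjuncts false  ✘
2. f + m + h = -7 + (-3) + 3 = -7  ✔
3. m + k = -3 + 0 = -3; -3 ≤ -2, bound -2 not met  ✘
4. n = -8, m = -3; -8 ≤ -3 (want >)  ✘
5. f - n = -7 - (-8) = 1  ✔
6. h + k = 3 + 0 = 3, not 0  ✘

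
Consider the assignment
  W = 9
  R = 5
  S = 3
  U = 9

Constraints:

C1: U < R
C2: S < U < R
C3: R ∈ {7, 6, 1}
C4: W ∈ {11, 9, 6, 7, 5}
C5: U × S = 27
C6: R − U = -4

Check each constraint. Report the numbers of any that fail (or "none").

Violated: 1, 2, and 3.

C1: U = 9, R = 5; 9 ≥ 5 (want <)  no
C2: values 3, 9, 5; U = 9 is not < R = 5  no
C3: R = 5 is not in {7, 6, 1}  no
C4: W = 9 is in {11, 9, 6, 7, 5}  yes
C5: U × S = 9 × 3 = 27  yes
C6: R − U = 5 − 9 = -4  yes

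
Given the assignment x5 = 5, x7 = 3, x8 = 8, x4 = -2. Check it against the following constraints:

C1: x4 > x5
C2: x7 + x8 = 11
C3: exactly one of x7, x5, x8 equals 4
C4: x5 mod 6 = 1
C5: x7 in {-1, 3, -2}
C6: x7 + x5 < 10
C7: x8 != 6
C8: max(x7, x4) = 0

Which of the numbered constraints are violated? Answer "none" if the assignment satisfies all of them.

C1: x4 = -2, x5 = 5; -2 ≤ 5 (want >) — violated.
C2: x7 + x8 = 3 + 8 = 11 — OK.
C3: x7=3, x5=5, x8=8; 0 of them equal 4, not exactly one — violated.
C4: 5 mod 6 = 5, not 1 — violated.
C5: x7 = 3 is in {-1, 3, -2} — OK.
C6: x7 + x5 = 3 + 5 = 8; 8 < 10 — OK.
C7: x8 = 8, and 8 ≠ 6 — OK.
C8: max(3, -2) = 3, not 0 — violated.

The assignment fails constraints 1, 3, 4, and 8.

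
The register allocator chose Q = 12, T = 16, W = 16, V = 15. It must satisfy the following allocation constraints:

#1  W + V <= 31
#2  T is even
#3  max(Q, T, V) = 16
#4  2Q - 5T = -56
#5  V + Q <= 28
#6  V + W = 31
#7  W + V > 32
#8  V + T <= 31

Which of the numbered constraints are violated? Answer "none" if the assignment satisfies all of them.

Constraint 7 does not hold.

#1 W + V = 16 + 15 = 31; 31 ≤ 31 — OK.
#2 T = 16 is even — OK.
#3 max(12, 16, 15) = 16 — OK.
#4 2Q - 5T = 2(12) - 5(16) = -56 — OK.
#5 V + Q = 15 + 12 = 27; 27 ≤ 28 — OK.
#6 V + W = 15 + 16 = 31 — OK.
#7 W + V = 16 + 15 = 31; 31 ≤ 32, bound 32 not met — violated.
#8 V + T = 15 + 16 = 31; 31 ≤ 31 — OK.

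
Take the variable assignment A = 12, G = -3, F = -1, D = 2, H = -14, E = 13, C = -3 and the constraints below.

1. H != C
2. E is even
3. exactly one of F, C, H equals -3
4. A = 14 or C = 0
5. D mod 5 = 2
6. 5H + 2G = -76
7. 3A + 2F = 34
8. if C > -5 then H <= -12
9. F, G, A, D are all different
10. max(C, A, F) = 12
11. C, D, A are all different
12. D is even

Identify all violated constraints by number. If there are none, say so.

The assignment fails constraints 2 and 4.

1. H = -14, C = -3; distinct — holds.
2. E = 13 is odd — does not hold.
3. F=-1, C=-3, H=-14; 1 of them equals -3 — holds.
4. A = 12 ≠ 14 and C = -3 ≠ 0; both disjuncts false — does not hold.
5. 2 mod 5 = 2 — holds.
6. 5H + 2G = 5(-14) + 2(-3) = -76 — holds.
7. 3A + 2F = 3(12) + 2(-1) = 34 — holds.
8. C = -3 > -5, so we need H ≤ -12; H = -14 ≤ -12 — holds.
9. values -1, -3, 12, 2 are pairwise distinct — holds.
10. max(-3, 12, -1) = 12 — holds.
11. values -3, 2, 12 are pairwise distinct — holds.
12. D = 2 is even — holds.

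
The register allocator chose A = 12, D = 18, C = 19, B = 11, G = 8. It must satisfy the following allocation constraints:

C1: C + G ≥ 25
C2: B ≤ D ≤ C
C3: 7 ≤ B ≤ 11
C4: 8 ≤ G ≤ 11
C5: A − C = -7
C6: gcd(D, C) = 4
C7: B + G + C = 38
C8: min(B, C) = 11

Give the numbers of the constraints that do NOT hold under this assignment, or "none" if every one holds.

C1: C + G = 19 + 8 = 27; 27 ≥ 25 — holds.
C2: values 11 ≤ 18 ≤ 19 — holds.
C3: B = 11 lies in [7, 11] — holds.
C4: G = 8 lies in [8, 11] — holds.
C5: A − C = 12 − 19 = -7 — holds.
C6: gcd(18, 19) = 1, not 4 — does not hold.
C7: B + G + C = 11 + 8 + 19 = 38 — holds.
C8: min(11, 19) = 11 — holds.

Violated: 6.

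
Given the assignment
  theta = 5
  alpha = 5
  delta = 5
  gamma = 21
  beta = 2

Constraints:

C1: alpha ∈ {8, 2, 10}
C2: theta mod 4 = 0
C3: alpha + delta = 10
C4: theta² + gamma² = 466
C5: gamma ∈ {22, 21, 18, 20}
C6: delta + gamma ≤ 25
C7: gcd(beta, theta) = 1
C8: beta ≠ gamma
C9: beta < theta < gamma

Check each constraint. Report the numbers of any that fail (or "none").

C1: alpha = 5 is not in {8, 2, 10} — does not hold.
C2: 5 mod 4 = 1, not 0 — does not hold.
C3: alpha + delta = 5 + 5 = 10 — holds.
C4: theta² + gamma² = 5² + 21² = 25 + 441 = 466 — holds.
C5: gamma = 21 is in {22, 21, 18, 20} — holds.
C6: delta + gamma = 5 + 21 = 26; 26 > 25, bound 25 not met — does not hold.
C7: gcd(2, 5) = 1 — holds.
C8: beta = 2, gamma = 21; distinct — holds.
C9: values 2 < 5 < 21 — holds.

Constraints 1, 2, and 6 do not hold.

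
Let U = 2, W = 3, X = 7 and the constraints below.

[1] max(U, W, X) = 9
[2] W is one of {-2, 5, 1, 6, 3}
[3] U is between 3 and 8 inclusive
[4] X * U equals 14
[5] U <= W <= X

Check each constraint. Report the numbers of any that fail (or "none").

No — constraints 1, 3 are not satisfied.

[1] max(2, 3, 7) = 7, not 9  no
[2] W = 3 is in {-2, 5, 1, 6, 3}  yes
[3] U = 2 is outside [3, 8]  no
[4] X * U = 7 * 2 = 14  yes
[5] values 2 <= 3 <= 7  yes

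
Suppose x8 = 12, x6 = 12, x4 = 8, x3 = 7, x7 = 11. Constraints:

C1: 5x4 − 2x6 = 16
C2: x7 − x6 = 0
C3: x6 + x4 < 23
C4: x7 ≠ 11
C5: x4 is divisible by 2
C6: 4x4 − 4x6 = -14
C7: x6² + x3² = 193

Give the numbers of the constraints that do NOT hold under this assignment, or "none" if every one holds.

C1: 5x4 − 2x6 = 5(8) − 2(12) = 16 — OK.
C2: x7 − x6 = 11 − 12 = -1, not 0 — violated.
C3: x6 + x4 = 12 + 8 = 20; 20 < 23 — OK.
C4: x7 = 11, but 11 is required to differ — violated.
C5: 8 / 2 = 4, so 2 divides 8 — OK.
C6: 4x4 − 4x6 = 4(8) − 4(12) = -16, not -14 — violated.
C7: x6² + x3² = 12² + 7² = 144 + 49 = 193 — OK.

No — constraints 2, 4, 6 are not satisfied.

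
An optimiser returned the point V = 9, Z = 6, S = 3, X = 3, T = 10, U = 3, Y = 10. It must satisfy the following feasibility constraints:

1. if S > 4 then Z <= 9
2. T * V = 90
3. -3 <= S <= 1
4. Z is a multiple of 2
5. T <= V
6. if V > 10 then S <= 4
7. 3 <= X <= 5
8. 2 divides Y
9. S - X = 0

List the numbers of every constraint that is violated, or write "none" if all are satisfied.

Constraints 3 and 5 do not hold.

1. S = 3, not > 4; antecedent false, conditional vacuously true — holds.
2. T * V = 10 * 9 = 90 — holds.
3. S = 3 is outside [-3, 1] — does not hold.
4. 6 / 2 = 3, so 2 divides 6 — holds.
5. T = 10, V = 9; 10 > 9 (want ≤) — does not hold.
6. V = 9, not > 10; antecedent false, conditional vacuously true — holds.
7. X = 3 lies in [3, 5] — holds.
8. 10 / 2 = 5, so 2 divides 10 — holds.
9. S - X = 3 - 3 = 0 — holds.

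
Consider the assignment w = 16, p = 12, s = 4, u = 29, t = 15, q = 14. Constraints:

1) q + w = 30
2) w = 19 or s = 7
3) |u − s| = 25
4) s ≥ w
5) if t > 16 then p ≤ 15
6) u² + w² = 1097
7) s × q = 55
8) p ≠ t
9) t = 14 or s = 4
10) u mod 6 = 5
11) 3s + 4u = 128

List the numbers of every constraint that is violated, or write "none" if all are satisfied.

Violated: 2, 4, 7.

1) q + w = 14 + 16 = 30 — holds.
2) w = 16 ≠ 19 and s = 4 ≠ 7; both disjuncts false — fails.
3) |29 − 4| = 25 — holds.
4) s = 4, w = 16; 4 < 16 (want ≥) — fails.
5) t = 15, not > 16; antecedent false, conditional vacuously true — holds.
6) u² + w² = 29² + 16² = 841 + 256 = 1097 — holds.
7) s × q = 4 × 14 = 56, not 55 — fails.
8) p = 12, t = 15; distinct — holds.
9) t = 15 ≠ 14, but s = 4 = 4 (second disjunct) — holds.
10) 29 mod 6 = 5 — holds.
11) 3s + 4u = 3(4) + 4(29) = 128 — holds.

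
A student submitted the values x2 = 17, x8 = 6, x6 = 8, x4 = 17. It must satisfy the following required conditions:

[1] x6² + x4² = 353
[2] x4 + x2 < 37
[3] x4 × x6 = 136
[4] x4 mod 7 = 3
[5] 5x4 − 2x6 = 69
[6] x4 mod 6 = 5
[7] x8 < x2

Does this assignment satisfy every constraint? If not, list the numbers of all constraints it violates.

The assignment satisfies every constraint.

[1] x6² + x4² = 8² + 17² = 64 + 289 = 353  ✔
[2] x4 + x2 = 17 + 17 = 34; 34 < 37  ✔
[3] x4 × x6 = 17 × 8 = 136  ✔
[4] 17 mod 7 = 3  ✔
[5] 5x4 − 2x6 = 5(17) − 2(8) = 69  ✔
[6] 17 mod 6 = 5  ✔
[7] x8 = 6, x2 = 17; 6 < 17  ✔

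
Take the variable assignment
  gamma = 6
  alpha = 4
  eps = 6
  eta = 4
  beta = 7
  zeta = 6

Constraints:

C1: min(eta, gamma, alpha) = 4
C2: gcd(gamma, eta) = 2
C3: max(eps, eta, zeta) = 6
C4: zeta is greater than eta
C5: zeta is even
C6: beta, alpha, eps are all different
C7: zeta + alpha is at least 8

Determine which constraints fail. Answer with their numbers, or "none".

None — every constraint holds.

C1: min(4, 6, 4) = 4  OK
C2: gcd(6, 4) = 2  OK
C3: max(6, 4, 6) = 6  OK
C4: zeta = 6, eta = 4; 6 > 4  OK
C5: zeta = 6 is even  OK
C6: values 7, 4, 6 are pairwise distinct  OK
C7: zeta + alpha = 6 + 4 = 10; 10 ≥ 8  OK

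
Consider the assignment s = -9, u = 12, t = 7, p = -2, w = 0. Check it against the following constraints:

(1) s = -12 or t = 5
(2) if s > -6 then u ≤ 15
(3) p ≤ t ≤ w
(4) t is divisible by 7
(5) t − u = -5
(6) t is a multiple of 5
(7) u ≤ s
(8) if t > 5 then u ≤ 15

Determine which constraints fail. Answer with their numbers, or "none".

(1) s = -9 ≠ -12 and t = 7 ≠ 5; both disjuncts false  FAIL
(2) s = -9, not > -6; antecedent false, conditional vacuously true  OK
(3) values -2, 7, 0; t = 7 is not ≤ w = 0  FAIL
(4) 7 / 7 = 1, so 7 divides 7  OK
(5) t − u = 7 − 12 = -5  OK
(6) 7 = 5×1 + 2, so 5 does not divide 7  FAIL
(7) u = 12, s = -9; 12 > -9 (want ≤)  FAIL
(8) t = 7 > 5, so we need u ≤ 15; u = 12 ≤ 15  OK

Constraints 1, 3, 6, and 7 are violated.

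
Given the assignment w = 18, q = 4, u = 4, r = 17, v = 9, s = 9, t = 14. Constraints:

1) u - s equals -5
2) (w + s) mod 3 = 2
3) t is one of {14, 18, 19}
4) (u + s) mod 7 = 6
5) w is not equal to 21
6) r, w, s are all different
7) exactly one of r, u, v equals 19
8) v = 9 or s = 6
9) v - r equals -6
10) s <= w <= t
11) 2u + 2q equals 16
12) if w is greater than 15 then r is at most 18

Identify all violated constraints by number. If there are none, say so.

1) u - s = 4 - 9 = -5  OK
2) w + s = 27; 27 mod 3 = 0, not 2  FAIL
3) t = 14 is in {14, 18, 19}  OK
4) u + s = 13; 13 mod 7 = 6  OK
5) w = 18, and 18 ≠ 21  OK
6) values 17, 18, 9 are pairwise distinct  OK
7) r=17, u=4, v=9; 0 of them equal 19, not exactly one  FAIL
8) v = 9 = 9 (first disjunct)  OK
9) v - r = 9 - 17 = -8, not -6  FAIL
10) values 9, 18, 14; w = 18 is not <= t = 14  FAIL
11) 2u + 2q = 2(4) + 2(4) = 16  OK
12) w = 18 > 15, so we need r ≤ 18; r = 17 ≤ 18  OK

No — constraints 2, 7, 9, and 10 are not satisfied.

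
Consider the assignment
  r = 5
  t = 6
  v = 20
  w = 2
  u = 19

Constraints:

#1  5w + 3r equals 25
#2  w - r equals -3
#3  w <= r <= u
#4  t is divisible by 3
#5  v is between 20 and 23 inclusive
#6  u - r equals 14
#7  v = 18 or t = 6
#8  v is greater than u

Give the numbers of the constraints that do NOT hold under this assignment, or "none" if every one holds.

#1 5w + 3r = 5(2) + 3(5) = 25  holds
#2 w - r = 2 - 5 = -3  holds
#3 values 2 <= 5 <= 19  holds
#4 6 / 3 = 2, so 3 divides 6  holds
#5 v = 20 lies in [20, 23]  holds
#6 u - r = 19 - 5 = 14  holds
#7 v = 20 ≠ 18, but t = 6 = 6 (second disjunct)  holds
#8 v = 20, u = 19; 20 > 19  holds

No violations.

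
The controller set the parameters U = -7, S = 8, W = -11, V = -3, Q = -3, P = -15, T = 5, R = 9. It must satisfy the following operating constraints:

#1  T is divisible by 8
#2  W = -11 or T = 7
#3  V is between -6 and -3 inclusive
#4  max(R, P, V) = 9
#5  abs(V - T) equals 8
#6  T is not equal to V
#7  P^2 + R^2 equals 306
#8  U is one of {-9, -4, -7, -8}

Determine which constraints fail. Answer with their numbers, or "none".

Violated: 1.

#1 5 = 8*0 + 5, so 8 does not divide 5  ✗
#2 W = -11 = -11 (first disjunct)  ✓
#3 V = -3 lies in [-6, -3]  ✓
#4 max(9, -15, -3) = 9  ✓
#5 abs(-3 - 5) = 8  ✓
#6 T = 5, V = -3; distinct  ✓
#7 P^2 + R^2 = (-15)^2 + 9^2 = 225 + 81 = 306  ✓
#8 U = -7 is in {-9, -4, -7, -8}  ✓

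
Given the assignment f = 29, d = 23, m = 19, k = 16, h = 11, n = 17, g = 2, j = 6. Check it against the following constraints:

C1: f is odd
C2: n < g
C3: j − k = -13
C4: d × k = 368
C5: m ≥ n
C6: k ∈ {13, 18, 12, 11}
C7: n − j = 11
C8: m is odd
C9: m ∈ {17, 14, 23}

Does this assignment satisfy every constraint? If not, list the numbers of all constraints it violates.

C1: f = 29 is odd  ✔
C2: n = 17, g = 2; 17 ≥ 2 (want <)  ✘
C3: j − k = 6 − 16 = -10, not -13  ✘
C4: d × k = 23 × 16 = 368  ✔
C5: m = 19, n = 17; 19 ≥ 17  ✔
C6: k = 16 is not in {13, 18, 12, 11}  ✘
C7: n − j = 17 − 6 = 11  ✔
C8: m = 19 is odd  ✔
C9: m = 19 is not in {17, 14, 23}  ✘

Violated: 2, 3, 6, 9.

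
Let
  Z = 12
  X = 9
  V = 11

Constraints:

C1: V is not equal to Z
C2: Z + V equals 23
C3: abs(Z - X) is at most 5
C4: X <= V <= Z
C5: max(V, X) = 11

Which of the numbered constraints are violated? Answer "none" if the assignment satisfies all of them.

C1: V = 11, Z = 12; distinct — OK.
C2: Z + V = 12 + 11 = 23 — OK.
C3: abs(12 - 9) = 3; 3 ≤ 5 — OK.
C4: values 9 <= 11 <= 12 — OK.
C5: max(11, 9) = 11 — OK.

The assignment satisfies every constraint.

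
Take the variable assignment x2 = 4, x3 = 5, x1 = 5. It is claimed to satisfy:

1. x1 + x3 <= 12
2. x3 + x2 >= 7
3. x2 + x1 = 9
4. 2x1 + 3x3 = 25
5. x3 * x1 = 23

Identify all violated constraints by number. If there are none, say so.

1. x1 + x3 = 5 + 5 = 10; 10 ≤ 12 — OK.
2. x3 + x2 = 5 + 4 = 9; 9 ≥ 7 — OK.
3. x2 + x1 = 4 + 5 = 9 — OK.
4. 2x1 + 3x3 = 2(5) + 3(5) = 25 — OK.
5. x3 * x1 = 5 * 5 = 25, not 23 — violated.

No — constraint 5 is not satisfied.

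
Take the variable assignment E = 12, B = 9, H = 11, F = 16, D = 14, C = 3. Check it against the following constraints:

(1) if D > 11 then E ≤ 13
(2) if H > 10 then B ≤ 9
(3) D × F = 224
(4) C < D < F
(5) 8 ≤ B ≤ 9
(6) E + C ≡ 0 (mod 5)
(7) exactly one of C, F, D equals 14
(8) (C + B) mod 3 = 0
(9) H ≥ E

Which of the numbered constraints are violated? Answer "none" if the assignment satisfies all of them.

Constraint 9 does not hold.

(1) D = 14 > 11, so we need E ≤ 13; E = 12 ≤ 13  ✓
(2) H = 11 > 10, so we need B ≤ 9; B = 9 ≤ 9  ✓
(3) D × F = 14 × 16 = 224  ✓
(4) values 3 < 14 < 16  ✓
(5) B = 9 lies in [8, 9]  ✓
(6) E + C = 15; 15 mod 5 = 0  ✓
(7) C=3, F=16, D=14; 1 of them equals 14  ✓
(8) C + B = 12; 12 mod 3 = 0  ✓
(9) H = 11, E = 12; 11 < 12 (want ≥)  ✗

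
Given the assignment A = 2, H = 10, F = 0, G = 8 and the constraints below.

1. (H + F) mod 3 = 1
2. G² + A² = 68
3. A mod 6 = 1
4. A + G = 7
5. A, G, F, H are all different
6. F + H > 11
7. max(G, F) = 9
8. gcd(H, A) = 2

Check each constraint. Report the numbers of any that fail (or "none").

Constraints 3, 4, 6, and 7 do not hold.

1. H + F = 10; 10 mod 3 = 1 — satisfied.
2. G² + A² = 8² + 2² = 64 + 4 = 68 — satisfied.
3. 2 mod 6 = 2, not 1 — violated.
4. A + G = 2 + 8 = 10, not 7 — violated.
5. values 2, 8, 0, 10 are pairwise distinct — satisfied.
6. F + H = 0 + 10 = 10; 10 ≤ 11, bound 11 not met — violated.
7. max(8, 0) = 8, not 9 — violated.
8. gcd(10, 2) = 2 — satisfied.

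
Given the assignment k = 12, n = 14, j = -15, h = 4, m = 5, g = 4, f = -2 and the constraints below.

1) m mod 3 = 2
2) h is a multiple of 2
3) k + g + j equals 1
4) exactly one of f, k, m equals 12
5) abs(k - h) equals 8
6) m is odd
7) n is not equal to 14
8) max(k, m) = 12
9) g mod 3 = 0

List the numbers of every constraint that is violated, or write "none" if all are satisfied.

The assignment fails constraints 7 and 9.

1) 5 mod 3 = 2 — satisfied.
2) 4 / 2 = 2, so 2 divides 4 — satisfied.
3) k + g + j = 12 + 4 + (-15) = 1 — satisfied.
4) f=-2, k=12, m=5; 1 of them equals 12 — satisfied.
5) abs(12 - 4) = 8 — satisfied.
6) m = 5 is odd — satisfied.
7) n = 14, but 14 is required to differ — violated.
8) max(12, 5) = 12 — satisfied.
9) 4 mod 3 = 1, not 0 — violated.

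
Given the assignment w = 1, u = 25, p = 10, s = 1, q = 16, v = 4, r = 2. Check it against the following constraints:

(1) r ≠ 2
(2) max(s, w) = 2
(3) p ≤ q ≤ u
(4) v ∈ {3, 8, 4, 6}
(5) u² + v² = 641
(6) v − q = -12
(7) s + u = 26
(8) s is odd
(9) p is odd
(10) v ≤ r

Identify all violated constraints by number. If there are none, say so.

Constraints 1, 2, 9, 10 do not hold.

(1) r = 2, but 2 is required to differ — violated.
(2) max(1, 1) = 1, not 2 — violated.
(3) values 10 ≤ 16 ≤ 25 — satisfied.
(4) v = 4 is in {3, 8, 4, 6} — satisfied.
(5) u² + v² = 25² + 4² = 625 + 16 = 641 — satisfied.
(6) v − q = 4 − 16 = -12 — satisfied.
(7) s + u = 1 + 25 = 26 — satisfied.
(8) s = 1 is odd — satisfied.
(9) p = 10 is even — violated.
(10) v = 4, r = 2; 4 > 2 (want ≤) — violated.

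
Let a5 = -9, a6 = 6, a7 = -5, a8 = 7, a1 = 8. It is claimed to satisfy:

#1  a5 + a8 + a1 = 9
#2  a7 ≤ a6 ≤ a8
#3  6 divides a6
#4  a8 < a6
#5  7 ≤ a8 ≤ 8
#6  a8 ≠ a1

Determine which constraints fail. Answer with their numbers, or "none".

#1 a5 + a8 + a1 = -9 + 7 + 8 = 6, not 9  ✘
#2 values -5 ≤ 6 ≤ 7  ✔
#3 6 / 6 = 1, so 6 divides 6  ✔
#4 a8 = 7, a6 = 6; 7 ≥ 6 (want <)  ✘
#5 a8 = 7 lies in [7, 8]  ✔
#6 a8 = 7, a1 = 8; distinct  ✔

Constraints 1, 4 do not hold.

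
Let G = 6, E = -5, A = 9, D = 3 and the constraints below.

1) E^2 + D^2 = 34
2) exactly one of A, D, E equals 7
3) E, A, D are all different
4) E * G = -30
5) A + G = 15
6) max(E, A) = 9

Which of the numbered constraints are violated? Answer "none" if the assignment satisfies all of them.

1) E^2 + D^2 = (-5)^2 + 3^2 = 25 + 9 = 34 — holds.
2) A=9, D=3, E=-5; 0 of them equal 7, not exactly one — fails.
3) values -5, 9, 3 are pairwise distinct — holds.
4) E * G = -5 * 6 = -30 — holds.
5) A + G = 9 + 6 = 15 — holds.
6) max(-5, 9) = 9 — holds.

Violated: 2.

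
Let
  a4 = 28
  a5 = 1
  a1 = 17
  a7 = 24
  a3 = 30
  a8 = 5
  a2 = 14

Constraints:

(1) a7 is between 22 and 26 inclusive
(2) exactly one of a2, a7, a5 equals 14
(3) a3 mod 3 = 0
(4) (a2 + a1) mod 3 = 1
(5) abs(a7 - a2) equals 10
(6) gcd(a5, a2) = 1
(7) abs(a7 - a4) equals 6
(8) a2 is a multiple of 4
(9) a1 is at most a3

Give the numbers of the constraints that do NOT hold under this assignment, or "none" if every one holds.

Violated: 7 and 8.

(1) a7 = 24 lies in [22, 26]  OK
(2) a2=14, a7=24, a5=1; 1 of them equals 14  OK
(3) 30 mod 3 = 0  OK
(4) a2 + a1 = 31; 31 mod 3 = 1  OK
(5) abs(24 - 14) = 10  OK
(6) gcd(1, 14) = 1  OK
(7) abs(24 - 28) = 4, not 6  FAIL
(8) 14 = 4*3 + 2, so 4 does not divide 14  FAIL
(9) a1 = 17, a3 = 30; 17 ≤ 30  OK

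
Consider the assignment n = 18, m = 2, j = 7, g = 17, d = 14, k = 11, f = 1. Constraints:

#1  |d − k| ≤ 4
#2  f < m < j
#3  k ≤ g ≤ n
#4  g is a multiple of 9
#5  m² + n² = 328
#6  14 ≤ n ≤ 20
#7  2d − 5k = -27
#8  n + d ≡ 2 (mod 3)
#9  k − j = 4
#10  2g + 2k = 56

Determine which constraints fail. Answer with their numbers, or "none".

Constraint 4 does not hold.

#1 |14 − 11| = 3; 3 ≤ 4 — holds.
#2 values 1 < 2 < 7 — holds.
#3 values 11 ≤ 17 ≤ 18 — holds.
#4 17 = 9×1 + 8, so 9 does not divide 17 — does not hold.
#5 m² + n² = 2² + 18² = 4 + 324 = 328 — holds.
#6 n = 18 lies in [14, 20] — holds.
#7 2d − 5k = 2(14) − 5(11) = -27 — holds.
#8 n + d = 32; 32 mod 3 = 2 — holds.
#9 k − j = 11 − 7 = 4 — holds.
#10 2g + 2k = 2(17) + 2(11) = 56 — holds.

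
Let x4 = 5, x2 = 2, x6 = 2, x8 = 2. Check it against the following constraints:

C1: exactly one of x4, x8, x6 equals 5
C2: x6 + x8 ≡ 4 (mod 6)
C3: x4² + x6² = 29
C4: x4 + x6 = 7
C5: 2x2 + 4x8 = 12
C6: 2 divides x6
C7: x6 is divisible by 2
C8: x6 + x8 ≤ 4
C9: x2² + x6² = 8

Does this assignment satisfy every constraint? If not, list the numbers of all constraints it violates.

C1: x4=5, x8=2, x6=2; 1 of them equals 5  holds
C2: x6 + x8 = 4; 4 mod 6 = 4  holds
C3: x4² + x6² = 5² + 2² = 25 + 4 = 29  holds
C4: x4 + x6 = 5 + 2 = 7  holds
C5: 2x2 + 4x8 = 2(2) + 4(2) = 12  holds
C6: 2 / 2 = 1, so 2 divides 2  holds
C7: 2 / 2 = 1, so 2 divides 2  holds
C8: x6 + x8 = 2 + 2 = 4; 4 ≤ 4  holds
C9: x2² + x6² = 2² + 2² = 4 + 4 = 8  holds

No violations.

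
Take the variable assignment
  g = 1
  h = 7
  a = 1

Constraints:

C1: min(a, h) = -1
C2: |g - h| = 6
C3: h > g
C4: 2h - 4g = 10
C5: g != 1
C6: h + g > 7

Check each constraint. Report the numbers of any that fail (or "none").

Constraints 1 and 5 are violated.

C1: min(1, 7) = 1, not -1  ✗
C2: |1 - 7| = 6  ✓
C3: h = 7, g = 1; 7 > 1  ✓
C4: 2h - 4g = 2(7) - 4(1) = 10  ✓
C5: g = 1, but 1 is required to differ  ✗
C6: h + g = 7 + 1 = 8; 8 > 7  ✓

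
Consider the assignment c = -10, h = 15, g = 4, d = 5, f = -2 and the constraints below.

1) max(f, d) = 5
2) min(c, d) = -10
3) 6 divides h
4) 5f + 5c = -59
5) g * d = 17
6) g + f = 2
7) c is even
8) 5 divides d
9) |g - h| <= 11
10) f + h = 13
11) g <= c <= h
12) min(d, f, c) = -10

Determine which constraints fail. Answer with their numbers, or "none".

No — constraints 3, 4, 5, and 11 are not satisfied.

1) max(-2, 5) = 5 — holds.
2) min(-10, 5) = -10 — holds.
3) 15 = 6*2 + 3, so 6 does not divide 15 — does not hold.
4) 5f + 5c = 5(-2) + 5(-10) = -60, not -59 — does not hold.
5) g * d = 4 * 5 = 20, not 17 — does not hold.
6) g + f = 4 + (-2) = 2 — holds.
7) c = -10 is even — holds.
8) 5 / 5 = 1, so 5 divides 5 — holds.
9) |4 - 15| = 11; 11 ≤ 11 — holds.
10) f + h = -2 + 15 = 13 — holds.
11) values 4, -10, 15; g = 4 is not <= c = -10 — does not hold.
12) min(5, -2, -10) = -10 — holds.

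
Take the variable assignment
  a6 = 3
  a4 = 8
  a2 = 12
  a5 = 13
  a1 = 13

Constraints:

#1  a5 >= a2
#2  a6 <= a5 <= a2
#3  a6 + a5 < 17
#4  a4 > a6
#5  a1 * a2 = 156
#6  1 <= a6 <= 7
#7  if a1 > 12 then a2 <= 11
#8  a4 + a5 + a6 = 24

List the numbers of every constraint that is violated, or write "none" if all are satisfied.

Violated: 2 and 7.

#1 a5 = 13, a2 = 12; 13 ≥ 12 — satisfied.
#2 values 3, 13, 12; a5 = 13 is not <= a2 = 12 — violated.
#3 a6 + a5 = 3 + 13 = 16; 16 < 17 — satisfied.
#4 a4 = 8, a6 = 3; 8 > 3 — satisfied.
#5 a1 * a2 = 13 * 12 = 156 — satisfied.
#6 a6 = 3 lies in [1, 7] — satisfied.
#7 a1 = 13 > 12, so we need a2 ≤ 11; but a2 = 12 > 11 — violated.
#8 a4 + a5 + a6 = 8 + 13 + 3 = 24 — satisfied.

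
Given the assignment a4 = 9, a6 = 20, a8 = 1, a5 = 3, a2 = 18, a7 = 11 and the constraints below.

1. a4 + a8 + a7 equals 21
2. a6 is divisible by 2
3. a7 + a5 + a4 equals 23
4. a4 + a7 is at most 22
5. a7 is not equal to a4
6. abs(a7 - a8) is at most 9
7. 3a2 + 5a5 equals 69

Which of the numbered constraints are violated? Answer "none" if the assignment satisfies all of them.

Constraint 6 does not hold.

1. a4 + a8 + a7 = 9 + 1 + 11 = 21  ✔
2. 20 / 2 = 10, so 2 divides 20  ✔
3. a7 + a5 + a4 = 11 + 3 + 9 = 23  ✔
4. a4 + a7 = 9 + 11 = 20; 20 ≤ 22  ✔
5. a7 = 11, a4 = 9; distinct  ✔
6. abs(11 - 1) = 10; 10 > 9, exceeds bound 9  ✘
7. 3a2 + 5a5 = 3(18) + 5(3) = 69  ✔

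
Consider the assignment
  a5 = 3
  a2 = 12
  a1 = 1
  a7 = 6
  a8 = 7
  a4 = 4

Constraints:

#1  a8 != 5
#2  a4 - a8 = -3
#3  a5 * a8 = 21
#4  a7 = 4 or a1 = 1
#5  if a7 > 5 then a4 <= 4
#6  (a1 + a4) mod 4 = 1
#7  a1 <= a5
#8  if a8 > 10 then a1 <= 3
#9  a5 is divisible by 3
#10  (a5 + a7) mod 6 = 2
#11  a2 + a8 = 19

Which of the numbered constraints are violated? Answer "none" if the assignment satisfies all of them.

#1 a8 = 7, and 7 ≠ 5  true
#2 a4 - a8 = 4 - 7 = -3  true
#3 a5 * a8 = 3 * 7 = 21  true
#4 a7 = 6 ≠ 4, but a1 = 1 = 1 (second disjunct)  true
#5 a7 = 6 > 5, so we need a4 ≤ 4; a4 = 4 ≤ 4  true
#6 a1 + a4 = 5; 5 mod 4 = 1  true
#7 a1 = 1, a5 = 3; 1 ≤ 3  true
#8 a8 = 7, not > 10; antecedent false, conditional vacuously true  true
#9 3 / 3 = 1, so 3 divides 3  true
#10 a5 + a7 = 9; 9 mod 6 = 3, not 2  false
#11 a2 + a8 = 12 + 7 = 19  true

The assignment fails constraint 10.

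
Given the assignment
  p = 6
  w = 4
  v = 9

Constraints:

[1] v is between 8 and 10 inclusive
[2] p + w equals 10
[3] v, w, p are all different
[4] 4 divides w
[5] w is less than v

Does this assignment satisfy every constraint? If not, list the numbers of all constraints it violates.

None — every constraint holds.

[1] v = 9 lies in [8, 10] — satisfied.
[2] p + w = 6 + 4 = 10 — satisfied.
[3] values 9, 4, 6 are pairwise distinct — satisfied.
[4] 4 / 4 = 1, so 4 divides 4 — satisfied.
[5] w = 4, v = 9; 4 < 9 — satisfied.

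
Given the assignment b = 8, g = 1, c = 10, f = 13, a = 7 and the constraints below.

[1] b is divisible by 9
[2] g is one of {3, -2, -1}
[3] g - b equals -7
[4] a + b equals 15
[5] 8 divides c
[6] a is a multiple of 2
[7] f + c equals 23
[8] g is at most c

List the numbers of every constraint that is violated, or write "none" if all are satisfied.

Violated: 1, 2, 5, 6.

[1] 8 = 9*0 + 8, so 9 does not divide 8  false
[2] g = 1 is not in {3, -2, -1}  false
[3] g - b = 1 - 8 = -7  true
[4] a + b = 7 + 8 = 15  true
[5] 10 = 8*1 + 2, so 8 does not divide 10  false
[6] 7 = 2*3 + 1, so 2 does not divide 7  false
[7] f + c = 13 + 10 = 23  true
[8] g = 1, c = 10; 1 ≤ 10  true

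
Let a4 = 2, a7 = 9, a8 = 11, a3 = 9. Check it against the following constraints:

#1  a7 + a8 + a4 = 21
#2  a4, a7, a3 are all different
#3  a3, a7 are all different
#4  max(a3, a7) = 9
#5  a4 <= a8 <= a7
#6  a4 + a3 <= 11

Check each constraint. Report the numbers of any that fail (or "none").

#1 a7 + a8 + a4 = 9 + 11 + 2 = 22, not 21  ✘
#2 a7 = a3 = 9, not all different  ✘
#3 a3 = a7 = 9, not all different  ✘
#4 max(9, 9) = 9  ✔
#5 values 2, 11, 9; a8 = 11 is not <= a7 = 9  ✘
#6 a4 + a3 = 2 + 9 = 11; 11 ≤ 11  ✔

The assignment fails constraints 1, 2, 3, 5.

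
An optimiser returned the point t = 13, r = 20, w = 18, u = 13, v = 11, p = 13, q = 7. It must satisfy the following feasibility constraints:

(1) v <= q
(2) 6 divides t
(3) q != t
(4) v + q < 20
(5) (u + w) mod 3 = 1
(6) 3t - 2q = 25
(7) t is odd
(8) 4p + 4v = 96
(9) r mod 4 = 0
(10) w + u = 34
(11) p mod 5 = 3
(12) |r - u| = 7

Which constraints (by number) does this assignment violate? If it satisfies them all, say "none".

(1) v = 11, q = 7; 11 > 7 (want ≤)  ✘
(2) 13 = 6*2 + 1, so 6 does not divide 13  ✘
(3) q = 7, t = 13; distinct  ✔
(4) v + q = 11 + 7 = 18; 18 < 20  ✔
(5) u + w = 31; 31 mod 3 = 1  ✔
(6) 3t - 2q = 3(13) - 2(7) = 25  ✔
(7) t = 13 is odd  ✔
(8) 4p + 4v = 4(13) + 4(11) = 96  ✔
(9) 20 mod 4 = 0  ✔
(10) w + u = 18 + 13 = 31, not 34  ✘
(11) 13 mod 5 = 3  ✔
(12) |20 - 13| = 7  ✔

Constraints 1, 2, and 10 are violated.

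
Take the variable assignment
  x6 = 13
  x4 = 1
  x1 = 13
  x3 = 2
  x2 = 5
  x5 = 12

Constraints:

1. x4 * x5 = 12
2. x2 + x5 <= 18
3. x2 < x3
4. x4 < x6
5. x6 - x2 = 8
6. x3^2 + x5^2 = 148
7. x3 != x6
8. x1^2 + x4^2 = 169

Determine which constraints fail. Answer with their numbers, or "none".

No — constraints 3, 8 are not satisfied.

1. x4 * x5 = 1 * 12 = 12 — holds.
2. x2 + x5 = 5 + 12 = 17; 17 ≤ 18 — holds.
3. x2 = 5, x3 = 2; 5 ≥ 2 (want <) — does not hold.
4. x4 = 1, x6 = 13; 1 < 13 — holds.
5. x6 - x2 = 13 - 5 = 8 — holds.
6. x3^2 + x5^2 = 2^2 + 12^2 = 4 + 144 = 148 — holds.
7. x3 = 2, x6 = 13; distinct — holds.
8. x1^2 + x4^2 = 13^2 + 1^2 = 169 + 1 = 170, not 169 — does not hold.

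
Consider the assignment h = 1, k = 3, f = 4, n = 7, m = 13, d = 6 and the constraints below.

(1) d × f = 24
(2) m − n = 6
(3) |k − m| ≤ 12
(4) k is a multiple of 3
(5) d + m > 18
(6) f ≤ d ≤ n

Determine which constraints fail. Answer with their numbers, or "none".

(1) d × f = 6 × 4 = 24  ✓
(2) m − n = 13 − 7 = 6  ✓
(3) |3 − 13| = 10; 10 ≤ 12  ✓
(4) 3 / 3 = 1, so 3 divides 3  ✓
(5) d + m = 6 + 13 = 19; 19 > 18  ✓
(6) values 4 ≤ 6 ≤ 7  ✓

No violations.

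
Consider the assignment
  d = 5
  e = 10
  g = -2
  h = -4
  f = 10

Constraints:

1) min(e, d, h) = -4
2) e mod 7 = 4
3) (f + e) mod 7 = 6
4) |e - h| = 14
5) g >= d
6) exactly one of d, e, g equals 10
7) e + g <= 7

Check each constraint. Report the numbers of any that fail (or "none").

Constraints 2, 5, and 7 do not hold.

1) min(10, 5, -4) = -4  ✔
2) 10 mod 7 = 3, not 4  ✘
3) f + e = 20; 20 mod 7 = 6  ✔
4) |10 - (-4)| = 14  ✔
5) g = -2, d = 5; -2 < 5 (want ≥)  ✘
6) d=5, e=10, g=-2; 1 of them equals 10  ✔
7) e + g = 10 + (-2) = 8; 8 > 7, bound 7 not met  ✘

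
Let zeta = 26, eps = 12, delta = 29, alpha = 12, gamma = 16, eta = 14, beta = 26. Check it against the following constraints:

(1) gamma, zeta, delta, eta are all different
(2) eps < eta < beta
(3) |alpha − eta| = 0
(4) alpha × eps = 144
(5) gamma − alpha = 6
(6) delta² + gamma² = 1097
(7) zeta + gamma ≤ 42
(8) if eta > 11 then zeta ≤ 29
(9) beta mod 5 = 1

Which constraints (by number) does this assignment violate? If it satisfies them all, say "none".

(1) values 16, 26, 29, 14 are pairwise distinct  yes
(2) values 12 < 14 < 26  yes
(3) |12 − 14| = 2, not 0  no
(4) alpha × eps = 12 × 12 = 144  yes
(5) gamma − alpha = 16 − 12 = 4, not 6  no
(6) delta² + gamma² = 29² + 16² = 841 + 256 = 1097  yes
(7) zeta + gamma = 26 + 16 = 42; 42 ≤ 42  yes
(8) eta = 14 > 11, so we need zeta ≤ 29; zeta = 26 ≤ 29  yes
(9) 26 mod 5 = 1  yes

Constraints 3, 5 do not hold.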